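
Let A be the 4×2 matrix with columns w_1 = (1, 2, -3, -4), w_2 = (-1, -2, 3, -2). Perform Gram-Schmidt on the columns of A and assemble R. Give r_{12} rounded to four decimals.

r_{12} = -1.0954

w_1 = (1, 2, -3, -4); ‖w_1‖ = 5.4772, so q_1 = (0.1826, 0.3651, -0.5477, -0.7303).
r_{12} = q_1·w_2 = -1.0954.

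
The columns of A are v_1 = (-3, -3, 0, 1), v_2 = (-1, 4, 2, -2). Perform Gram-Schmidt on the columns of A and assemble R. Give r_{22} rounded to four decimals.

e_1 = v_1/‖v_1‖ = (-3, -3, 0, 1)/4.3589 = (-0.6882, -0.6882, 0.0000, 0.2294).
r_{12} = e_1·v_2 = -2.5236.
u_2 = v_2 + 2.5236·e_1 = (-2.7368, 2.2632, 2.0000, -1.4211).
r_{22} = ‖u_2‖ = 4.3164.

r_{22} = 4.3164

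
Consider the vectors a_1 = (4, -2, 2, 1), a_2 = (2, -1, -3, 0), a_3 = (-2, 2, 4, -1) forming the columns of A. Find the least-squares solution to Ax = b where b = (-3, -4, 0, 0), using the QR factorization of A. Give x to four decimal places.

q_1 = a_1/‖a_1‖ = (4, -2, 2, 1)/5.0000 = (0.8000, -0.4000, 0.4000, 0.2000).
r_{12} = q_1·a_2 = 0.8000.
u_2 = a_2 − 0.8000·q_1 = (1.3600, -0.6800, -3.3200, -0.1600).
‖u_2‖ = 3.6551, so q_2 = (0.3721, -0.1860, -0.9083, -0.0438).
r_{13} = q_1·a_3 = -1.0000; r_{23} = q_2·a_3 = -4.7057.
u_3 = a_3 + 1.0000·q_1 + 4.7057·q_2 = (0.5509, 0.7246, 0.1257, -1.0060).
‖u_3‖ = 1.3625, so q_3 = (0.4043, 0.5318, 0.0923, -0.7384).
Qᵀb = (-0.8000, -0.3721, -3.3402).
Back-substitute: x_3 = -3.3402/1.3625 = -2.4516.
x_2 = (-0.3721 + 4.7057·(-2.4516))/3.6551 = -3.2581.
x_1 = (-0.8000 − 0.8000·(-3.2581) + 1.0000·(-2.4516))/5.0000 = -0.1290.

x = (-0.1290, -3.2581, -2.4516)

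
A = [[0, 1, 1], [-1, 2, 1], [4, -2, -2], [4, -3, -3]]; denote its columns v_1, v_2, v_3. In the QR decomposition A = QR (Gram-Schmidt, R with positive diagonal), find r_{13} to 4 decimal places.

v_1 = (0, -1, 4, 4); ‖v_1‖ = 5.7446, so q_1 = (0.0000, -0.1741, 0.6963, 0.6963).
r_{13} = q_1·v_3 = -3.6556.

r_{13} = -3.6556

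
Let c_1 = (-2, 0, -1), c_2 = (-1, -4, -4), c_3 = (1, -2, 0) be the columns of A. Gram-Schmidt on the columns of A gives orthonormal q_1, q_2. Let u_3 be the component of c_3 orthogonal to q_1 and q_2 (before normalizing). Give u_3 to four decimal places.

u_3 = (-0.3101, -0.5426, 0.6202)

c_1 = (-2, 0, -1); ‖c_1‖ = 2.2361, so q_1 = (-0.8944, 0.0000, -0.4472).
q_1·c_2 = (-0.8944)·(-1) + 0.0000·(-4) + (-0.4472)·(-4) = 2.6833.
u_2 = c_2 − 2.6833·q_1 = (1.4000, -4.0000, -2.8000).
‖u_2‖ = 5.0794, so q_2 = (0.2756, -0.7875, -0.5512).
q_1·c_3 = (-0.8944)·1 + 0.0000·(-2) + (-0.4472)·0 = -0.8944; q_2·c_3 = 0.2756·1 + (-0.7875)·(-2) + (-0.5512)·0 = 1.8506.
u_3 = c_3 + 0.8944·q_1 − 1.8506·q_2 = (-0.3101, -0.5426, 0.6202).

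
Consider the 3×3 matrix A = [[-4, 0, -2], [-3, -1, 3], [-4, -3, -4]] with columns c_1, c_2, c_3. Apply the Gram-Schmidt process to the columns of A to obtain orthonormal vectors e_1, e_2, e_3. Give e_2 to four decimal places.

e_2 = (0.6889, 0.0459, -0.7234)

e_1 = c_1/‖c_1‖ = (-4, -3, -4)/6.4031 = (-0.6247, -0.4685, -0.6247).
r_{12} = e_1·c_2 = 2.3426.
u_2 = c_2 − 2.3426·e_1 = (1.4634, 0.0976, -1.5366).
‖u_2‖ = 2.1242, so e_2 = (0.6889, 0.0459, -0.7234).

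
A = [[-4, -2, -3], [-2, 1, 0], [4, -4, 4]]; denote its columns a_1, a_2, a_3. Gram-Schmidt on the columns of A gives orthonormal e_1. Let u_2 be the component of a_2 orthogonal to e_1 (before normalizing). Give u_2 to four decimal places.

a_1 = (-4, -2, 4); ‖a_1‖ = 6.0000, so e_1 = (-0.6667, -0.3333, 0.6667).
e_1·a_2 = (-0.6667)·(-2) + (-0.3333)·1 + 0.6667·(-4) = -1.6667.
u_2 = a_2 + 1.6667·e_1 = (-3.1111, 0.4444, -2.8889).

u_2 = (-3.1111, 0.4444, -2.8889)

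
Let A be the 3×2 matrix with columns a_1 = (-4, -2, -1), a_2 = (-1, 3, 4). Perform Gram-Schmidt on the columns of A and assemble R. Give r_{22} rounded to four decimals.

a_1 = (-4, -2, -1); ‖a_1‖ = 4.5826, so e_1 = (-0.8729, -0.4364, -0.2182).
e_1·a_2 = (-0.8729)·(-1) + (-0.4364)·3 + (-0.2182)·4 = -1.3093.
u_2 = a_2 + 1.3093·e_1 = (-2.1429, 2.4286, 3.7143).
r_{22} = ‖u_2‖ = 4.9281.

r_{22} = 4.9281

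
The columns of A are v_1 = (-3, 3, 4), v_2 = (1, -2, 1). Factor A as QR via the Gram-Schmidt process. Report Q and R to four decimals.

Q = [[-0.5145, 0.2435], [0.5145, -0.6794], [0.6860, 0.6922]], R = [[5.8310, -0.8575], [0.0000, 2.2945]]

v_1 = (-3, 3, 4); ‖v_1‖ = 5.8310, so q_1 = (-0.5145, 0.5145, 0.6860).
q_1·v_2 = (-0.5145)·1 + 0.5145·(-2) + 0.6860·1 = -0.8575.
u_2 = v_2 + 0.8575·q_1 = (0.5588, -1.5588, 1.5882).
‖u_2‖ = 2.2945, so q_2 = (0.2435, -0.6794, 0.6922).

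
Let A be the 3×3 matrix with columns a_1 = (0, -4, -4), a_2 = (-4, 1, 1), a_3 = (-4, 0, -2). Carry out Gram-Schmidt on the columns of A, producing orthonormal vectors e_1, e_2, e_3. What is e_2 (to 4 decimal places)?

e_2 = (-1.0000, 0.0000, 0.0000)

e_1 = a_1/‖a_1‖ = (0, -4, -4)/5.6569 = (0.0000, -0.7071, -0.7071).
r_{12} = e_1·a_2 = -1.4142.
u_2 = a_2 + 1.4142·e_1 = (-4.0000, 0.0000, 0.0000).
‖u_2‖ = 4.0000, so e_2 = (-1.0000, 0.0000, 0.0000).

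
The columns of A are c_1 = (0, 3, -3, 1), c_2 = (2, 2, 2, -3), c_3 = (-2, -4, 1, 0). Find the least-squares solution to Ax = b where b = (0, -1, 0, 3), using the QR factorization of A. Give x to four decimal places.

x = (-1.4481, -1.4647, -1.5414)

c_1 = (0, 3, -3, 1); ‖c_1‖ = 4.3589, so e_1 = (0.0000, 0.6882, -0.6882, 0.2294).
e_1·c_2 = 0.0000·2 + 0.6882·2 + (-0.6882)·2 + 0.2294·(-3) = -0.6882.
u_2 = c_2 + 0.6882·e_1 = (2.0000, 2.4737, 1.5263, -2.8421).
‖u_2‖ = 4.5306, so e_2 = (0.4414, 0.5460, 0.3369, -0.6273).
e_1·c_3 = 0.0000·(-2) + 0.6882·(-4) + (-0.6882)·1 + 0.2294·0 = -3.4412; e_2·c_3 = 0.4414·(-2) + 0.5460·(-4) + 0.3369·1 + (-0.6273)·0 = -2.7300.
u_3 = c_3 + 3.4412·e_1 + 2.7300·e_2 = (-0.7949, -0.1410, -0.4487, -0.9231).
‖u_3‖ = 1.3058, so e_3 = (-0.6087, -0.1080, -0.3436, -0.7069).
Qᵀb = (0.0000, -2.4279, -2.0127).
Back-substitute: x_3 = -2.0127/1.3058 = -1.5414.
x_2 = (-2.4279 + 2.7300·(-1.5414))/4.5306 = -1.4647.
x_1 = (0.0000 + 0.6882·(-1.4647) + 3.4412·(-1.5414))/4.3589 = -1.4481.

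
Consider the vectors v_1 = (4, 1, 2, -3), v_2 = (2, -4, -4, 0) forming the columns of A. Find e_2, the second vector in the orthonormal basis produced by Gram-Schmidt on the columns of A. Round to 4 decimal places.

e_1 = v_1/‖v_1‖ = (4, 1, 2, -3)/5.4772 = (0.7303, 0.1826, 0.3651, -0.5477).
r_{12} = e_1·v_2 = -0.7303.
u_2 = v_2 + 0.7303·e_1 = (2.5333, -3.8667, -3.7333, -0.4000).
‖u_2‖ = 5.9554, so e_2 = (0.4254, -0.6493, -0.6269, -0.0672).

e_2 = (0.4254, -0.6493, -0.6269, -0.0672)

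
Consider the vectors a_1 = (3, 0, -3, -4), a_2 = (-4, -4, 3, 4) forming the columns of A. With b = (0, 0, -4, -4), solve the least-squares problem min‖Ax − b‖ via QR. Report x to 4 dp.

x = (0.9842, 0.1476)

a_1 = (3, 0, -3, -4); ‖a_1‖ = 5.8310, so e_1 = (0.5145, 0.0000, -0.5145, -0.6860).
e_1·a_2 = 0.5145·(-4) + 0.0000·(-4) + (-0.5145)·3 + (-0.6860)·4 = -6.3454.
u_2 = a_2 + 6.3454·e_1 = (-0.7353, -4.0000, -0.2647, -0.3529).
‖u_2‖ = 4.0909, so e_2 = (-0.1797, -0.9778, -0.0647, -0.0863).
Qᵀb = (4.8020, 0.6039).
Back-substitute: x_2 = 0.6039/4.0909 = 0.1476.
x_1 = (4.8020 + 6.3454·0.1476)/5.8310 = 0.9842.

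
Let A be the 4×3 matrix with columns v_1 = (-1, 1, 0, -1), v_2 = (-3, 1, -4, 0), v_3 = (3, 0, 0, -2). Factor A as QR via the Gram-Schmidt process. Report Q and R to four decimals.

e_1 = v_1/‖v_1‖ = (-1, 1, 0, -1)/1.7321 = (-0.5774, 0.5774, 0.0000, -0.5774).
r_{12} = e_1·v_2 = 2.3094.
u_2 = v_2 − 2.3094·e_1 = (-1.6667, -0.3333, -4.0000, 1.3333).
‖u_2‖ = 4.5461, so e_2 = (-0.3666, -0.0733, -0.8799, 0.2933).
r_{13} = e_1·v_3 = -0.5774; r_{23} = e_2·v_3 = -1.6864.
u_3 = v_3 + 0.5774·e_1 + 1.6864·e_2 = (2.0484, 0.2097, -1.4839, -1.8387).
‖u_3‖ = 3.1341, so e_3 = (0.6536, 0.0669, -0.4735, -0.5867).

Q = [[-0.5774, -0.3666, 0.6536], [0.5774, -0.0733, 0.0669], [0.0000, -0.8799, -0.4735], [-0.5774, 0.2933, -0.5867]], R = [[1.7321, 2.3094, -0.5774], [0.0000, 4.5461, -1.6864], [0.0000, 0.0000, 3.1341]]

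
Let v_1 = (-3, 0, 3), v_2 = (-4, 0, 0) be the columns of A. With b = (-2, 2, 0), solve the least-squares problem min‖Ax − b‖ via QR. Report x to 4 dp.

x = (0.0000, 0.5000)

e_1 = v_1/‖v_1‖ = (-3, 0, 3)/4.2426 = (-0.7071, 0.0000, 0.7071).
r_{12} = e_1·v_2 = 2.8284.
u_2 = v_2 − 2.8284·e_1 = (-2.0000, 0.0000, -2.0000).
‖u_2‖ = 2.8284, so e_2 = (-0.7071, 0.0000, -0.7071).
Qᵀb = (1.4142, 1.4142).
Back-substitute: x_2 = 1.4142/2.8284 = 0.5000.
x_1 = (1.4142 − 2.8284·0.5000)/4.2426 = 0.0000.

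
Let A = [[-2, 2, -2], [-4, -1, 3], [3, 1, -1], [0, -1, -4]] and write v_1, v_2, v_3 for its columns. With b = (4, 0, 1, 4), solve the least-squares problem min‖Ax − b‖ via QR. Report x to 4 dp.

x = (-0.5919, 0.3981, -0.9973)

v_1 = (-2, -4, 3, 0); ‖v_1‖ = 5.3852, so q_1 = (-0.3714, -0.7428, 0.5571, 0.0000).
q_1·v_2 = (-0.3714)·2 + (-0.7428)·(-1) + 0.5571·1 + 0.0000·(-1) = 0.5571.
u_2 = v_2 − 0.5571·q_1 = (2.2069, -0.5862, 0.6897, -1.0000).
‖u_2‖ = 2.5864, so q_2 = (0.8533, -0.2266, 0.2666, -0.3866).
q_1·v_3 = (-0.3714)·(-2) + (-0.7428)·3 + 0.5571·(-1) + 0.0000·(-4) = -2.0426; q_2·v_3 = 0.8533·(-2) + (-0.2266)·3 + 0.2666·(-1) + (-0.3866)·(-4) = -1.1066.
u_3 = v_3 + 2.0426·q_1 + 1.1066·q_2 = (-1.8144, 1.2320, 0.4330, -4.4278).
‖u_3‖ = 4.9602, so q_3 = (-0.3658, 0.2484, 0.0873, -0.8927).
Qᵀb = (-0.9285, 2.1331, -4.9466).
Back-substitute: x_3 = -4.9466/4.9602 = -0.9973.
x_2 = (2.1331 + 1.1066·(-0.9973))/2.5864 = 0.3981.
x_1 = (-0.9285 − 0.5571·0.3981 + 2.0426·(-0.9973))/5.3852 = -0.5919.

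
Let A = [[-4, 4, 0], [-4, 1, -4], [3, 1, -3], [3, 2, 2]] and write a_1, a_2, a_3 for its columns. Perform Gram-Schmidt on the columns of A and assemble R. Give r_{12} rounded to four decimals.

r_{12} = -1.5556

a_1 = (-4, -4, 3, 3); ‖a_1‖ = 7.0711, so q_1 = (-0.5657, -0.5657, 0.4243, 0.4243).
r_{12} = q_1·a_2 = -1.5556.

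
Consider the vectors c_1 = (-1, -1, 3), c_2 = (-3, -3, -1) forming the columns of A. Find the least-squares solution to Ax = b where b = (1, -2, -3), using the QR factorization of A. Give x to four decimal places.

x = (-0.8500, 0.4500)

c_1 = (-1, -1, 3); ‖c_1‖ = 3.3166, so q_1 = (-0.3015, -0.3015, 0.9045).
q_1·c_2 = (-0.3015)·(-3) + (-0.3015)·(-3) + 0.9045·(-1) = 0.9045.
u_2 = c_2 − 0.9045·q_1 = (-2.7273, -2.7273, -1.8182).
‖u_2‖ = 4.2640, so q_2 = (-0.6396, -0.6396, -0.4264).
Qᵀb = (-2.4121, 1.9188).
Back-substitute: x_2 = 1.9188/4.2640 = 0.4500.
x_1 = (-2.4121 − 0.9045·0.4500)/3.3166 = -0.8500.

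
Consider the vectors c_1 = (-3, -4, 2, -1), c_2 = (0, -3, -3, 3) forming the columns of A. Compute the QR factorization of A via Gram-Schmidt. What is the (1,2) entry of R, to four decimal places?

e_1 = c_1/‖c_1‖ = (-3, -4, 2, -1)/5.4772 = (-0.5477, -0.7303, 0.3651, -0.1826).
r_{12} = e_1·c_2 = 0.5477.

r_{12} = 0.5477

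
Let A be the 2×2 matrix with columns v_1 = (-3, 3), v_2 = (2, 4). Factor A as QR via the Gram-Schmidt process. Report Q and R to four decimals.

e_1 = v_1/‖v_1‖ = (-3, 3)/4.2426 = (-0.7071, 0.7071).
r_{12} = e_1·v_2 = 1.4142.
u_2 = v_2 − 1.4142·e_1 = (3.0000, 3.0000).
‖u_2‖ = 4.2426, so e_2 = (0.7071, 0.7071).

Q = [[-0.7071, 0.7071], [0.7071, 0.7071]], R = [[4.2426, 1.4142], [0.0000, 4.2426]]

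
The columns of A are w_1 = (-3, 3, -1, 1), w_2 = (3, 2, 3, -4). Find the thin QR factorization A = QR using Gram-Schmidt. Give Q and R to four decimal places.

w_1 = (-3, 3, -1, 1); ‖w_1‖ = 4.4721, so e_1 = (-0.6708, 0.6708, -0.2236, 0.2236).
e_1·w_2 = (-0.6708)·3 + 0.6708·2 + (-0.2236)·3 + 0.2236·(-4) = -2.2361.
u_2 = w_2 + 2.2361·e_1 = (1.5000, 3.5000, 2.5000, -3.5000).
‖u_2‖ = 5.7446, so e_2 = (0.2611, 0.6093, 0.4352, -0.6093).

Q = [[-0.6708, 0.2611], [0.6708, 0.6093], [-0.2236, 0.4352], [0.2236, -0.6093]], R = [[4.4721, -2.2361], [0.0000, 5.7446]]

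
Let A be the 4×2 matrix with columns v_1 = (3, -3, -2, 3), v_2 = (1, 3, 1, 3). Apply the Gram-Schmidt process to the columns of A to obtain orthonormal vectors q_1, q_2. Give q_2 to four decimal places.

v_1 = (3, -3, -2, 3); ‖v_1‖ = 5.5678, so q_1 = (0.5388, -0.5388, -0.3592, 0.5388).
q_1·v_2 = 0.5388·1 + (-0.5388)·3 + (-0.3592)·1 + 0.5388·3 = 0.1796.
u_2 = v_2 − 0.1796·q_1 = (0.9032, 3.0968, 1.0645, 2.9032).
‖u_2‖ = 4.4685, so q_2 = (0.2021, 0.6930, 0.2382, 0.6497).

q_2 = (0.2021, 0.6930, 0.2382, 0.6497)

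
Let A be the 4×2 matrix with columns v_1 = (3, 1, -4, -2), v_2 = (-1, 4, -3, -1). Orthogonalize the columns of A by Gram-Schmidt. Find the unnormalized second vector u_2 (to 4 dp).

v_1 = (3, 1, -4, -2); ‖v_1‖ = 5.4772, so q_1 = (0.5477, 0.1826, -0.7303, -0.3651).
q_1·v_2 = 0.5477·(-1) + 0.1826·4 + (-0.7303)·(-3) + (-0.3651)·(-1) = 2.7386.
u_2 = v_2 − 2.7386·q_1 = (-2.5000, 3.5000, -1.0000, 0.0000).

u_2 = (-2.5000, 3.5000, -1.0000, 0.0000)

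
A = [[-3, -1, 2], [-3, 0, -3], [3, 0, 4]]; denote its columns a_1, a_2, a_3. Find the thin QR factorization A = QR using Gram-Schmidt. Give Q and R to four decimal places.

Q = [[-0.5774, -0.8165, 0.0000], [-0.5774, 0.4082, 0.7071], [0.5774, -0.4082, 0.7071]], R = [[5.1962, 0.5774, 2.8868], [0.0000, 0.8165, -4.4907], [0.0000, 0.0000, 0.7071]]

a_1 = (-3, -3, 3); ‖a_1‖ = 5.1962, so e_1 = (-0.5774, -0.5774, 0.5774).
e_1·a_2 = (-0.5774)·(-1) + (-0.5774)·0 + 0.5774·0 = 0.5774.
u_2 = a_2 − 0.5774·e_1 = (-0.6667, 0.3333, -0.3333).
‖u_2‖ = 0.8165, so e_2 = (-0.8165, 0.4082, -0.4082).
e_1·a_3 = (-0.5774)·2 + (-0.5774)·(-3) + 0.5774·4 = 2.8868; e_2·a_3 = (-0.8165)·2 + 0.4082·(-3) + (-0.4082)·4 = -4.4907.
u_3 = a_3 − 2.8868·e_1 + 4.4907·e_2 = (0.0000, 0.5000, 0.5000).
‖u_3‖ = 0.7071, so e_3 = (0.0000, 0.7071, 0.7071).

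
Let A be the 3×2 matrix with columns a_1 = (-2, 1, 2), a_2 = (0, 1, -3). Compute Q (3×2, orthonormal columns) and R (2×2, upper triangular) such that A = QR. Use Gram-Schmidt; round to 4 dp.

a_1 = (-2, 1, 2); ‖a_1‖ = 3.0000, so q_1 = (-0.6667, 0.3333, 0.6667).
q_1·a_2 = (-0.6667)·0 + 0.3333·1 + 0.6667·(-3) = -1.6667.
u_2 = a_2 + 1.6667·q_1 = (-1.1111, 1.5556, -1.8889).
‖u_2‖ = 2.6874, so q_2 = (-0.4134, 0.5788, -0.7029).

Q = [[-0.6667, -0.4134], [0.3333, 0.5788], [0.6667, -0.7029]], R = [[3.0000, -1.6667], [0.0000, 2.6874]]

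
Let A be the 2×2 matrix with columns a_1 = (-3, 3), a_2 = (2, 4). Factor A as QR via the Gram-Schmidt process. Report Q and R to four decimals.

Q = [[-0.7071, 0.7071], [0.7071, 0.7071]], R = [[4.2426, 1.4142], [0.0000, 4.2426]]

a_1 = (-3, 3); ‖a_1‖ = 4.2426, so q_1 = (-0.7071, 0.7071).
q_1·a_2 = (-0.7071)·2 + 0.7071·4 = 1.4142.
u_2 = a_2 − 1.4142·q_1 = (3.0000, 3.0000).
‖u_2‖ = 4.2426, so q_2 = (0.7071, 0.7071).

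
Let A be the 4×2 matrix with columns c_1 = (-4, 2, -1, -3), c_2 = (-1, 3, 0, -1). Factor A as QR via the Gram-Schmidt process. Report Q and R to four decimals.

Q = [[-0.7303, 0.3166], [0.3651, 0.9209], [-0.1826, 0.1871], [-0.5477, 0.1295]], R = [[5.4772, 2.3735], [0.0000, 2.3166]]

c_1 = (-4, 2, -1, -3); ‖c_1‖ = 5.4772, so e_1 = (-0.7303, 0.3651, -0.1826, -0.5477).
e_1·c_2 = (-0.7303)·(-1) + 0.3651·3 + (-0.1826)·0 + (-0.5477)·(-1) = 2.3735.
u_2 = c_2 − 2.3735·e_1 = (0.7333, 2.1333, 0.4333, 0.3000).
‖u_2‖ = 2.3166, so e_2 = (0.3166, 0.9209, 0.1871, 0.1295).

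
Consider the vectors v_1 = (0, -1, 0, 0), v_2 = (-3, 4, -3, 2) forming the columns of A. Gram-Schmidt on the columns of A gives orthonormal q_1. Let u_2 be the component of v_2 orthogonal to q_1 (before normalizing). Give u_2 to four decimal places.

u_2 = (-3.0000, 0.0000, -3.0000, 2.0000)

v_1 = (0, -1, 0, 0); ‖v_1‖ = 1.0000, so q_1 = (0.0000, -1.0000, 0.0000, 0.0000).
q_1·v_2 = 0.0000·(-3) + (-1.0000)·4 + 0.0000·(-3) + 0.0000·2 = -4.0000.
u_2 = v_2 + 4.0000·q_1 = (-3.0000, 0.0000, -3.0000, 2.0000).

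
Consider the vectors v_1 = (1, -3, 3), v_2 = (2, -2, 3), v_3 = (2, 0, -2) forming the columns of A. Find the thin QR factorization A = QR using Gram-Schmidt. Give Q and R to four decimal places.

v_1 = (1, -3, 3); ‖v_1‖ = 4.3589, so e_1 = (0.2294, -0.6882, 0.6882).
e_1·v_2 = 0.2294·2 + (-0.6882)·(-2) + 0.6882·3 = 3.9001.
u_2 = v_2 − 3.9001·e_1 = (1.1053, 0.6842, 0.3158).
‖u_2‖ = 1.3377, so e_2 = (0.8262, 0.5115, 0.2361).
e_1·v_3 = 0.2294·2 + (-0.6882)·0 + 0.6882·(-2) = -0.9177; e_2·v_3 = 0.8262·2 + 0.5115·0 + 0.2361·(-2) = 1.1803.
u_3 = v_3 + 0.9177·e_1 − 1.1803·e_2 = (1.2353, -1.2353, -1.6471).
‖u_3‖ = 2.4010, so e_3 = (0.5145, -0.5145, -0.6860).

Q = [[0.2294, 0.8262, 0.5145], [-0.6882, 0.5115, -0.5145], [0.6882, 0.2361, -0.6860]], R = [[4.3589, 3.9001, -0.9177], [0.0000, 1.3377, 1.1803], [0.0000, 0.0000, 2.4010]]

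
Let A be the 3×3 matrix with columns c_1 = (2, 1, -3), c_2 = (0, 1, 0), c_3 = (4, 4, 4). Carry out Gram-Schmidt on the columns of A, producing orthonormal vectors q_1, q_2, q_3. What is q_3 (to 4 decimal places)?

q_3 = (0.8321, 0.0000, 0.5547)

c_1 = (2, 1, -3); ‖c_1‖ = 3.7417, so q_1 = (0.5345, 0.2673, -0.8018).
q_1·c_2 = 0.5345·0 + 0.2673·1 + (-0.8018)·0 = 0.2673.
u_2 = c_2 − 0.2673·q_1 = (-0.1429, 0.9286, 0.2143).
‖u_2‖ = 0.9636, so q_2 = (-0.1482, 0.9636, 0.2224).
q_1·c_3 = 0.5345·4 + 0.2673·4 + (-0.8018)·4 = 0.0000; q_2·c_3 = (-0.1482)·4 + 0.9636·4 + 0.2224·4 = 4.1510.
u_3 = c_3 + 0.0000·q_1 − 4.1510·q_2 = (4.6154, 0.0000, 3.0769).
‖u_3‖ = 5.5470, so q_3 = (0.8321, 0.0000, 0.5547).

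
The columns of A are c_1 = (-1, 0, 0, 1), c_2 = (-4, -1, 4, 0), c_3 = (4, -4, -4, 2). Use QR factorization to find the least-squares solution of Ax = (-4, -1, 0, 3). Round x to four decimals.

x = (3.1276, 0.2582, 0.1439)

e_1 = c_1/‖c_1‖ = (-1, 0, 0, 1)/1.4142 = (-0.7071, 0.0000, 0.0000, 0.7071).
r_{12} = e_1·c_2 = 2.8284.
u_2 = c_2 − 2.8284·e_1 = (-2.0000, -1.0000, 4.0000, -2.0000).
‖u_2‖ = 5.0000, so e_2 = (-0.4000, -0.2000, 0.8000, -0.4000).
r_{13} = e_1·c_3 = -1.4142; r_{23} = e_2·c_3 = -4.8000.
u_3 = c_3 + 1.4142·e_1 + 4.8000·e_2 = (1.0800, -4.9600, -0.1600, 1.0800).
‖u_3‖ = 5.1923, so e_3 = (0.2080, -0.9553, -0.0308, 0.2080).
Qᵀb = (4.9497, 0.6000, 0.7473).
Back-substitute: x_3 = 0.7473/5.1923 = 0.1439.
x_2 = (0.6000 + 4.8000·0.1439)/5.0000 = 0.2582.
x_1 = (4.9497 − 2.8284·0.2582 + 1.4142·0.1439)/1.4142 = 3.1276.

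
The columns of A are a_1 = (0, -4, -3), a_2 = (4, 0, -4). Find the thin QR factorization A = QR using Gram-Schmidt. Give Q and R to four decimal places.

q_1 = a_1/‖a_1‖ = (0, -4, -3)/5.0000 = (0.0000, -0.8000, -0.6000).
r_{12} = q_1·a_2 = 2.4000.
u_2 = a_2 − 2.4000·q_1 = (4.0000, 1.9200, -2.5600).
‖u_2‖ = 5.1225, so q_2 = (0.7809, 0.3748, -0.4998).

Q = [[0.0000, 0.7809], [-0.8000, 0.3748], [-0.6000, -0.4998]], R = [[5.0000, 2.4000], [0.0000, 5.1225]]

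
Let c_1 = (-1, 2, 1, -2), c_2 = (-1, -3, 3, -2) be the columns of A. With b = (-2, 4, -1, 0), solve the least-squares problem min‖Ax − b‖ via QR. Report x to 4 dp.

q_1 = c_1/‖c_1‖ = (-1, 2, 1, -2)/3.1623 = (-0.3162, 0.6325, 0.3162, -0.6325).
r_{12} = q_1·c_2 = 0.6325.
u_2 = c_2 − 0.6325·q_1 = (-0.8000, -3.4000, 2.8000, -1.6000).
‖u_2‖ = 4.7539, so q_2 = (-0.1683, -0.7152, 0.5890, -0.3366).
Qᵀb = (2.8460, -3.1132).
Back-substitute: x_2 = -3.1132/4.7539 = -0.6549.
x_1 = (2.8460 − 0.6325·(-0.6549))/3.1623 = 1.0310.

x = (1.0310, -0.6549)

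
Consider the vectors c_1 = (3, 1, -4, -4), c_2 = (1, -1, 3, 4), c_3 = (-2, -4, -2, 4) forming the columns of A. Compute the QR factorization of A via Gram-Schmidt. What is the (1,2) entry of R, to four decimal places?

r_{12} = -4.0119

c_1 = (3, 1, -4, -4); ‖c_1‖ = 6.4807, so e_1 = (0.4629, 0.1543, -0.6172, -0.6172).
r_{12} = e_1·c_2 = -4.0119.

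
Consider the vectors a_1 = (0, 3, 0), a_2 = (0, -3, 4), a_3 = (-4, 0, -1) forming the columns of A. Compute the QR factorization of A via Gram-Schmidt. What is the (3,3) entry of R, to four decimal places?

q_1 = a_1/‖a_1‖ = (0, 3, 0)/3.0000 = (0.0000, 1.0000, 0.0000).
r_{12} = q_1·a_2 = -3.0000.
u_2 = a_2 + 3.0000·q_1 = (0.0000, 0.0000, 4.0000).
‖u_2‖ = 4.0000, so q_2 = (0.0000, 0.0000, 1.0000).
r_{13} = q_1·a_3 = 0.0000; r_{23} = q_2·a_3 = -1.0000.
u_3 = a_3 + 0.0000·q_1 + 1.0000·q_2 = (-4.0000, 0.0000, 0.0000).
r_{33} = ‖u_3‖ = 4.0000.

r_{33} = 4.0000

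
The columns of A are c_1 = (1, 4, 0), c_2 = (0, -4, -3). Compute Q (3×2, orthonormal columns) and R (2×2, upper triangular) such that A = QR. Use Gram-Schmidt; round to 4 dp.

Q = [[0.2425, 0.2985], [0.9701, -0.0746], [0.0000, -0.9515]], R = [[4.1231, -3.8806], [0.0000, 3.1530]]

q_1 = c_1/‖c_1‖ = (1, 4, 0)/4.1231 = (0.2425, 0.9701, 0.0000).
r_{12} = q_1·c_2 = -3.8806.
u_2 = c_2 + 3.8806·q_1 = (0.9412, -0.2353, -3.0000).
‖u_2‖ = 3.1530, so q_2 = (0.2985, -0.0746, -0.9515).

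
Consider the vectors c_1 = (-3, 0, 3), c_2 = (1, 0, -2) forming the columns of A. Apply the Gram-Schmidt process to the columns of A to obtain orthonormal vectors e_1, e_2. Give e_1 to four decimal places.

e_1 = c_1/‖c_1‖ = (-3, 0, 3)/4.2426 = (-0.7071, 0.0000, 0.7071).

e_1 = (-0.7071, 0.0000, 0.7071)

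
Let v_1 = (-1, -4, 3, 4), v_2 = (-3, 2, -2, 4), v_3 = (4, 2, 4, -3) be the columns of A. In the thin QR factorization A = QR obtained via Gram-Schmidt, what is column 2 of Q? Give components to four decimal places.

e_2 = (-0.5061, 0.4350, -0.4141, 0.6190)

v_1 = (-1, -4, 3, 4); ‖v_1‖ = 6.4807, so e_1 = (-0.1543, -0.6172, 0.4629, 0.6172).
e_1·v_2 = (-0.1543)·(-3) + (-0.6172)·2 + 0.4629·(-2) + 0.6172·4 = 0.7715.
u_2 = v_2 − 0.7715·e_1 = (-2.8810, 2.4762, -2.3571, 3.5238).
‖u_2‖ = 5.6925, so e_2 = (-0.5061, 0.4350, -0.4141, 0.6190).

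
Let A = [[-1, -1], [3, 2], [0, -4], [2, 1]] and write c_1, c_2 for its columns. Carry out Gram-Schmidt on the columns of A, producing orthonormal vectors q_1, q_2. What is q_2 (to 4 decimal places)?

c_1 = (-1, 3, 0, 2); ‖c_1‖ = 3.7417, so q_1 = (-0.2673, 0.8018, 0.0000, 0.5345).
q_1·c_2 = (-0.2673)·(-1) + 0.8018·2 + 0.0000·(-4) + 0.5345·1 = 2.4054.
u_2 = c_2 − 2.4054·q_1 = (-0.3571, 0.0714, -4.0000, -0.2857).
‖u_2‖ = 4.0267, so q_2 = (-0.0887, 0.0177, -0.9934, -0.0710).

q_2 = (-0.0887, 0.0177, -0.9934, -0.0710)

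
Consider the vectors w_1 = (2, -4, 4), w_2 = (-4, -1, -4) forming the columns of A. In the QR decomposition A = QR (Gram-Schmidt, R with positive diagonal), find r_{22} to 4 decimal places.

q_1 = w_1/‖w_1‖ = (2, -4, 4)/6.0000 = (0.3333, -0.6667, 0.6667).
r_{12} = q_1·w_2 = -3.3333.
u_2 = w_2 + 3.3333·q_1 = (-2.8889, -3.2222, -1.7778).
r_{22} = ‖u_2‖ = 4.6786.

r_{22} = 4.6786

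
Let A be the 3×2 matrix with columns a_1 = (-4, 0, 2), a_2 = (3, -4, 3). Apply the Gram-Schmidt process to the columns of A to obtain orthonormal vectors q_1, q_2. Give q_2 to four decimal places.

a_1 = (-4, 0, 2); ‖a_1‖ = 4.4721, so q_1 = (-0.8944, 0.0000, 0.4472).
q_1·a_2 = (-0.8944)·3 + 0.0000·(-4) + 0.4472·3 = -1.3416.
u_2 = a_2 + 1.3416·q_1 = (1.8000, -4.0000, 3.6000).
‖u_2‖ = 5.6745, so q_2 = (0.3172, -0.7049, 0.6344).

q_2 = (0.3172, -0.7049, 0.6344)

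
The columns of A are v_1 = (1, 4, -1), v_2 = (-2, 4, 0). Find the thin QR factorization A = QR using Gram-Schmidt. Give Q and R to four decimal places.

Q = [[0.2357, -0.9203], [0.9428, 0.2945], [-0.2357, 0.2577]], R = [[4.2426, 3.2998], [0.0000, 3.0185]]

v_1 = (1, 4, -1); ‖v_1‖ = 4.2426, so e_1 = (0.2357, 0.9428, -0.2357).
e_1·v_2 = 0.2357·(-2) + 0.9428·4 + (-0.2357)·0 = 3.2998.
u_2 = v_2 − 3.2998·e_1 = (-2.7778, 0.8889, 0.7778).
‖u_2‖ = 3.0185, so e_2 = (-0.9203, 0.2945, 0.2577).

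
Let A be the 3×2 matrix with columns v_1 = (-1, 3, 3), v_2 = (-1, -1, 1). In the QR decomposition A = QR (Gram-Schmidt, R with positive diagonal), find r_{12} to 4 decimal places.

r_{12} = 0.2294

q_1 = v_1/‖v_1‖ = (-1, 3, 3)/4.3589 = (-0.2294, 0.6882, 0.6882).
r_{12} = q_1·v_2 = 0.2294.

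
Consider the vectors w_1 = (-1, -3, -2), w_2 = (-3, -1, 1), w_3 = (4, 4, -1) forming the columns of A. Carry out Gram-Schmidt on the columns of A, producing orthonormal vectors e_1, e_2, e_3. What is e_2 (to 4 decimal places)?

w_1 = (-1, -3, -2); ‖w_1‖ = 3.7417, so e_1 = (-0.2673, -0.8018, -0.5345).
e_1·w_2 = (-0.2673)·(-3) + (-0.8018)·(-1) + (-0.5345)·1 = 1.0690.
u_2 = w_2 − 1.0690·e_1 = (-2.7143, -0.1429, 1.5714).
‖u_2‖ = 3.1396, so e_2 = (-0.8645, -0.0455, 0.5005).

e_2 = (-0.8645, -0.0455, 0.5005)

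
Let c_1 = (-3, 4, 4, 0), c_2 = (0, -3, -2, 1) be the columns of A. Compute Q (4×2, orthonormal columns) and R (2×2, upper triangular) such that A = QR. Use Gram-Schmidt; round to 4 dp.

Q = [[-0.4685, -0.7104], [0.6247, -0.5091], [0.6247, -0.0237], [0.0000, 0.4854]], R = [[6.4031, -3.1235], [0.0000, 2.0601]]

c_1 = (-3, 4, 4, 0); ‖c_1‖ = 6.4031, so e_1 = (-0.4685, 0.6247, 0.6247, 0.0000).
e_1·c_2 = (-0.4685)·0 + 0.6247·(-3) + 0.6247·(-2) + 0.0000·1 = -3.1235.
u_2 = c_2 + 3.1235·e_1 = (-1.4634, -1.0488, -0.0488, 1.0000).
‖u_2‖ = 2.0601, so e_2 = (-0.7104, -0.5091, -0.0237, 0.4854).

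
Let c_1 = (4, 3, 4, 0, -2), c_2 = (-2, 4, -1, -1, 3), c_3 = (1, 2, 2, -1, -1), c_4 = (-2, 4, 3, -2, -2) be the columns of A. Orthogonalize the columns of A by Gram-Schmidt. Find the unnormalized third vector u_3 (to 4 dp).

u_3 = (-0.5511, -0.0132, 0.2943, -0.8455, -0.5335)

c_1 = (4, 3, 4, 0, -2); ‖c_1‖ = 6.7082, so q_1 = (0.5963, 0.4472, 0.5963, 0.0000, -0.2981).
q_1·c_2 = 0.5963·(-2) + 0.4472·4 + 0.5963·(-1) + 0.0000·(-1) + (-0.2981)·3 = -0.8944.
u_2 = c_2 + 0.8944·q_1 = (-1.4667, 4.4000, -0.4667, -1.0000, 2.7333).
‖u_2‖ = 5.4955, so q_2 = (-0.2669, 0.8007, -0.0849, -0.1820, 0.4974).
q_1·c_3 = 0.5963·1 + 0.4472·2 + 0.5963·2 + 0.0000·(-1) + (-0.2981)·(-1) = 2.9814; q_2·c_3 = (-0.2669)·1 + 0.8007·2 + (-0.0849)·2 + (-0.1820)·(-1) + 0.4974·(-1) = 0.8492.
u_3 = c_3 − 2.9814·q_1 − 0.8492·q_2 = (-0.5511, -0.0132, 0.2943, -0.8455, -0.5335).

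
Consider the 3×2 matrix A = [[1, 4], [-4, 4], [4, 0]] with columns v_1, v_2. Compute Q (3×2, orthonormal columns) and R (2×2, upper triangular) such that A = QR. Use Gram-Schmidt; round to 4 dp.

v_1 = (1, -4, 4); ‖v_1‖ = 5.7446, so q_1 = (0.1741, -0.6963, 0.6963).
q_1·v_2 = 0.1741·4 + (-0.6963)·4 + 0.6963·0 = -2.0889.
u_2 = v_2 + 2.0889·q_1 = (4.3636, 2.5455, 1.4545).
‖u_2‖ = 5.2570, so q_2 = (0.8301, 0.4842, 0.2767).

Q = [[0.1741, 0.8301], [-0.6963, 0.4842], [0.6963, 0.2767]], R = [[5.7446, -2.0889], [0.0000, 5.2570]]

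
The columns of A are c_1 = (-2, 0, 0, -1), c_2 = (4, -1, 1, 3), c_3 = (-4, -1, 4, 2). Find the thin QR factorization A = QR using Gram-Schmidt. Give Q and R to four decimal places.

c_1 = (-2, 0, 0, -1); ‖c_1‖ = 2.2361, so q_1 = (-0.8944, 0.0000, 0.0000, -0.4472).
q_1·c_2 = (-0.8944)·4 + 0.0000·(-1) + 0.0000·1 + (-0.4472)·3 = -4.9193.
u_2 = c_2 + 4.9193·q_1 = (-0.4000, -1.0000, 1.0000, 0.8000).
‖u_2‖ = 1.6733, so q_2 = (-0.2390, -0.5976, 0.5976, 0.4781).
q_1·c_3 = (-0.8944)·(-4) + 0.0000·(-1) + 0.0000·4 + (-0.4472)·2 = 2.6833; q_2·c_3 = (-0.2390)·(-4) + (-0.5976)·(-1) + 0.5976·4 + 0.4781·2 = 4.9004.
u_3 = c_3 − 2.6833·q_1 − 4.9004·q_2 = (-0.4286, 1.9286, 1.0714, 0.8571).
‖u_3‖ = 2.4054, so q_3 = (-0.1782, 0.8018, 0.4454, 0.3563).

Q = [[-0.8944, -0.2390, -0.1782], [0.0000, -0.5976, 0.8018], [0.0000, 0.5976, 0.4454], [-0.4472, 0.4781, 0.3563]], R = [[2.2361, -4.9193, 2.6833], [0.0000, 1.6733, 4.9004], [0.0000, 0.0000, 2.4054]]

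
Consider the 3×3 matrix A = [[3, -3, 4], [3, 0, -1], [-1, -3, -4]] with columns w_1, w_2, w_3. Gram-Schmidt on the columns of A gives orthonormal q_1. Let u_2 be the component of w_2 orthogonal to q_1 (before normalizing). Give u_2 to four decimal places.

u_2 = (-2.0526, 0.9474, -3.3158)

w_1 = (3, 3, -1); ‖w_1‖ = 4.3589, so q_1 = (0.6882, 0.6882, -0.2294).
q_1·w_2 = 0.6882·(-3) + 0.6882·0 + (-0.2294)·(-3) = -1.3765.
u_2 = w_2 + 1.3765·q_1 = (-2.0526, 0.9474, -3.3158).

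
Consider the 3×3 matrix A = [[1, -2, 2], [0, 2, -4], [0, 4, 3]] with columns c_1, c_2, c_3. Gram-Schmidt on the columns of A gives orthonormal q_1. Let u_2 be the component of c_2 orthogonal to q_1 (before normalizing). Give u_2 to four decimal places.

u_2 = (0.0000, 2.0000, 4.0000)

c_1 = (1, 0, 0); ‖c_1‖ = 1.0000, so q_1 = (1.0000, 0.0000, 0.0000).
q_1·c_2 = 1.0000·(-2) + 0.0000·2 + 0.0000·4 = -2.0000.
u_2 = c_2 + 2.0000·q_1 = (0.0000, 2.0000, 4.0000).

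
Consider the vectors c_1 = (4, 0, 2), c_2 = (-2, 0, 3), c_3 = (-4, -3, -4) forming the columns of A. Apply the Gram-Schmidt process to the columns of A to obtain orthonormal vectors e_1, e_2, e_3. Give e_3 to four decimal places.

e_3 = (0.0000, -1.0000, 0.0000)

e_1 = c_1/‖c_1‖ = (4, 0, 2)/4.4721 = (0.8944, 0.0000, 0.4472).
r_{12} = e_1·c_2 = -0.4472.
u_2 = c_2 + 0.4472·e_1 = (-1.6000, 0.0000, 3.2000).
‖u_2‖ = 3.5777, so e_2 = (-0.4472, 0.0000, 0.8944).
r_{13} = e_1·c_3 = -5.3666; r_{23} = e_2·c_3 = -1.7889.
u_3 = c_3 + 5.3666·e_1 + 1.7889·e_2 = (0.0000, -3.0000, 0.0000).
‖u_3‖ = 3.0000, so e_3 = (0.0000, -1.0000, 0.0000).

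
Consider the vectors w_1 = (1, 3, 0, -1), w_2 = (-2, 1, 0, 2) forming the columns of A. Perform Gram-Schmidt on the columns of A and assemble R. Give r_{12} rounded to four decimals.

w_1 = (1, 3, 0, -1); ‖w_1‖ = 3.3166, so q_1 = (0.3015, 0.9045, 0.0000, -0.3015).
r_{12} = q_1·w_2 = -0.3015.

r_{12} = -0.3015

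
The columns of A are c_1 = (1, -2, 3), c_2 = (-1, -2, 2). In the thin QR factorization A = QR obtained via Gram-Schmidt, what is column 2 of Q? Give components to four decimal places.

q_2 = (-0.9163, -0.3984, 0.0398)

q_1 = c_1/‖c_1‖ = (1, -2, 3)/3.7417 = (0.2673, -0.5345, 0.8018).
r_{12} = q_1·c_2 = 2.4054.
u_2 = c_2 − 2.4054·q_1 = (-1.6429, -0.7143, 0.0714).
‖u_2‖ = 1.7928, so q_2 = (-0.9163, -0.3984, 0.0398).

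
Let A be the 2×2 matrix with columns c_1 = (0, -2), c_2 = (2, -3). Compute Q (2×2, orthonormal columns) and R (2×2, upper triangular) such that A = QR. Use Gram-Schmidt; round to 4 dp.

c_1 = (0, -2); ‖c_1‖ = 2.0000, so q_1 = (0.0000, -1.0000).
q_1·c_2 = 0.0000·2 + (-1.0000)·(-3) = 3.0000.
u_2 = c_2 − 3.0000·q_1 = (2.0000, 0.0000).
‖u_2‖ = 2.0000, so q_2 = (1.0000, 0.0000).

Q = [[0.0000, 1.0000], [-1.0000, 0.0000]], R = [[2.0000, 3.0000], [0.0000, 2.0000]]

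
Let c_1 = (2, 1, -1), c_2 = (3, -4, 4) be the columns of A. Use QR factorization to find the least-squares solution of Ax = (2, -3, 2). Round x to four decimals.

q_1 = c_1/‖c_1‖ = (2, 1, -1)/2.4495 = (0.8165, 0.4082, -0.4082).
r_{12} = q_1·c_2 = -0.8165.
u_2 = c_2 + 0.8165·q_1 = (3.6667, -3.6667, 3.6667).
‖u_2‖ = 6.3509, so q_2 = (0.5774, -0.5774, 0.5774).
Qᵀb = (-0.4082, 4.0415).
Back-substitute: x_2 = 4.0415/6.3509 = 0.6364.
x_1 = (-0.4082 + 0.8165·0.6364)/2.4495 = 0.0455.

x = (0.0455, 0.6364)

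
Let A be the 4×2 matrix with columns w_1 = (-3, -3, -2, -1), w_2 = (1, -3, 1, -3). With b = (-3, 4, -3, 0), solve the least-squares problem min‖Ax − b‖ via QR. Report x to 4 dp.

x = (0.4526, -1.0584)

q_1 = w_1/‖w_1‖ = (-3, -3, -2, -1)/4.7958 = (-0.6255, -0.6255, -0.4170, -0.2085).
r_{12} = q_1·w_2 = 1.4596.
u_2 = w_2 − 1.4596·q_1 = (1.9130, -2.0870, 1.6087, -2.6957).
‖u_2‖ = 4.2272, so q_2 = (0.4526, -0.4937, 0.3806, -0.6377).
Qᵀb = (0.6255, -4.4741).
Back-substitute: x_2 = -4.4741/4.2272 = -1.0584.
x_1 = (0.6255 − 1.4596·(-1.0584))/4.7958 = 0.4526.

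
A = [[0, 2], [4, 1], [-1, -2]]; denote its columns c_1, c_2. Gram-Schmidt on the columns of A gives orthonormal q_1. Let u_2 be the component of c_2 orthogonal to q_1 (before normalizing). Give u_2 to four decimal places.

c_1 = (0, 4, -1); ‖c_1‖ = 4.1231, so q_1 = (0.0000, 0.9701, -0.2425).
q_1·c_2 = 0.0000·2 + 0.9701·1 + (-0.2425)·(-2) = 1.4552.
u_2 = c_2 − 1.4552·q_1 = (2.0000, -0.4118, -1.6471).

u_2 = (2.0000, -0.4118, -1.6471)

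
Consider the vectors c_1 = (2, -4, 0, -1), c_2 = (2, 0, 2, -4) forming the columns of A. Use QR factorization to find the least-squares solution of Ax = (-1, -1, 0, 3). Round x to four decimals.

c_1 = (2, -4, 0, -1); ‖c_1‖ = 4.5826, so e_1 = (0.4364, -0.8729, 0.0000, -0.2182).
e_1·c_2 = 0.4364·2 + (-0.8729)·0 + 0.0000·2 + (-0.2182)·(-4) = 1.7457.
u_2 = c_2 − 1.7457·e_1 = (1.2381, 1.5238, 2.0000, -3.6190).
‖u_2‖ = 4.5774, so e_2 = (0.2705, 0.3329, 0.4369, -0.7906).
Qᵀb = (-0.2182, -2.9753).
Back-substitute: x_2 = -2.9753/4.5774 = -0.6500.
x_1 = (-0.2182 − 1.7457·(-0.6500))/4.5826 = 0.2000.

x = (0.2000, -0.6500)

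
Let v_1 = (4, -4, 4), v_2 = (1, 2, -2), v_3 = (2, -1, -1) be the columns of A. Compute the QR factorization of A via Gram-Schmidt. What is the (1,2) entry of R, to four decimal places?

r_{12} = -1.7321

v_1 = (4, -4, 4); ‖v_1‖ = 6.9282, so q_1 = (0.5774, -0.5774, 0.5774).
r_{12} = q_1·v_2 = -1.7321.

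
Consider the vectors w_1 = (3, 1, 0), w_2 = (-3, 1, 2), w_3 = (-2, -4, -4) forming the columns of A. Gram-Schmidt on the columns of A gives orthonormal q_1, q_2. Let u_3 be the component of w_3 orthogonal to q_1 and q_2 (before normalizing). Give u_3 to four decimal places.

u_3 = (-0.1053, 0.3158, -0.3158)

q_1 = w_1/‖w_1‖ = (3, 1, 0)/3.1623 = (0.9487, 0.3162, 0.0000).
r_{12} = q_1·w_2 = -2.5298.
u_2 = w_2 + 2.5298·q_1 = (-0.6000, 1.8000, 2.0000).
‖u_2‖ = 2.7568, so q_2 = (-0.2176, 0.6529, 0.7255).
r_{13} = q_1·w_3 = -3.1623; r_{23} = q_2·w_3 = -5.0783.
u_3 = w_3 + 3.1623·q_1 + 5.0783·q_2 = (-0.1053, 0.3158, -0.3158).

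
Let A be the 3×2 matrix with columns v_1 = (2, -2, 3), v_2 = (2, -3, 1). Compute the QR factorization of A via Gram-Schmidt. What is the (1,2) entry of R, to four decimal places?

v_1 = (2, -2, 3); ‖v_1‖ = 4.1231, so q_1 = (0.4851, -0.4851, 0.7276).
r_{12} = q_1·v_2 = 3.1530.

r_{12} = 3.1530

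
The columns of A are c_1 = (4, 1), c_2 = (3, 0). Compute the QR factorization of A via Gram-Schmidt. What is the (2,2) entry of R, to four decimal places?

c_1 = (4, 1); ‖c_1‖ = 4.1231, so q_1 = (0.9701, 0.2425).
q_1·c_2 = 0.9701·3 + 0.2425·0 = 2.9104.
u_2 = c_2 − 2.9104·q_1 = (0.1765, -0.7059).
r_{22} = ‖u_2‖ = 0.7276.

r_{22} = 0.7276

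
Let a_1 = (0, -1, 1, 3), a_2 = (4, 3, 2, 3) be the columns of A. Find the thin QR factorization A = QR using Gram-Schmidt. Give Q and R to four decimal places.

a_1 = (0, -1, 1, 3); ‖a_1‖ = 3.3166, so q_1 = (0.0000, -0.3015, 0.3015, 0.9045).
q_1·a_2 = 0.0000·4 + (-0.3015)·3 + 0.3015·2 + 0.9045·3 = 2.4121.
u_2 = a_2 − 2.4121·q_1 = (4.0000, 3.7273, 1.2727, 0.8182).
‖u_2‖ = 5.6729, so q_2 = (0.7051, 0.6570, 0.2244, 0.1442).

Q = [[0.0000, 0.7051], [-0.3015, 0.6570], [0.3015, 0.2244], [0.9045, 0.1442]], R = [[3.3166, 2.4121], [0.0000, 5.6729]]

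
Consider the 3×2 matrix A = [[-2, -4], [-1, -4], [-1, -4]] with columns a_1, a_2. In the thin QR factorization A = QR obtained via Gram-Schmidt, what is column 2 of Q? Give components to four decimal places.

a_1 = (-2, -1, -1); ‖a_1‖ = 2.4495, so e_1 = (-0.8165, -0.4082, -0.4082).
e_1·a_2 = (-0.8165)·(-4) + (-0.4082)·(-4) + (-0.4082)·(-4) = 6.5320.
u_2 = a_2 − 6.5320·e_1 = (1.3333, -1.3333, -1.3333).
‖u_2‖ = 2.3094, so e_2 = (0.5774, -0.5774, -0.5774).

e_2 = (0.5774, -0.5774, -0.5774)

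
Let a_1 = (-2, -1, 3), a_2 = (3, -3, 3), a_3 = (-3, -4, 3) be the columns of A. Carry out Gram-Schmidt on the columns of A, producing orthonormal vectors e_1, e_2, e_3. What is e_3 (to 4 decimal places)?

e_3 = (-0.3244, -0.8111, -0.4867)

a_1 = (-2, -1, 3); ‖a_1‖ = 3.7417, so e_1 = (-0.5345, -0.2673, 0.8018).
e_1·a_2 = (-0.5345)·3 + (-0.2673)·(-3) + 0.8018·3 = 1.6036.
u_2 = a_2 − 1.6036·e_1 = (3.8571, -2.5714, 1.7143).
‖u_2‖ = 4.9425, so e_2 = (0.7804, -0.5203, 0.3468).
e_1·a_3 = (-0.5345)·(-3) + (-0.2673)·(-4) + 0.8018·3 = 5.0780; e_2·a_3 = 0.7804·(-3) + (-0.5203)·(-4) + 0.3468·3 = 0.7804.
u_3 = a_3 − 5.0780·e_1 − 0.7804·e_2 = (-0.8947, -2.2368, -1.3421).
‖u_3‖ = 2.7578, so e_3 = (-0.3244, -0.8111, -0.4867).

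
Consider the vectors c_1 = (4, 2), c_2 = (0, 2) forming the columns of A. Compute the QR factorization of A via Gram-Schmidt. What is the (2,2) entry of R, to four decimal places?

c_1 = (4, 2); ‖c_1‖ = 4.4721, so q_1 = (0.8944, 0.4472).
q_1·c_2 = 0.8944·0 + 0.4472·2 = 0.8944.
u_2 = c_2 − 0.8944·q_1 = (-0.8000, 1.6000).
r_{22} = ‖u_2‖ = 1.7889.

r_{22} = 1.7889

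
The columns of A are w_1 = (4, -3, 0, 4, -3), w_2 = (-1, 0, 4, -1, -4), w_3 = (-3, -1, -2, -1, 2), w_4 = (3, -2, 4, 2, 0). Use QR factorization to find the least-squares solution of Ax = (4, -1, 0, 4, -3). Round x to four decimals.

w_1 = (4, -3, 0, 4, -3); ‖w_1‖ = 7.0711, so e_1 = (0.5657, -0.4243, 0.0000, 0.5657, -0.4243).
e_1·w_2 = 0.5657·(-1) + (-0.4243)·0 + 0.0000·4 + 0.5657·(-1) + (-0.4243)·(-4) = 0.5657.
u_2 = w_2 − 0.5657·e_1 = (-1.3200, 0.2400, 4.0000, -1.3200, -3.7600).
‖u_2‖ = 5.8034, so e_2 = (-0.2275, 0.0414, 0.6892, -0.2275, -0.6479).
e_1·w_3 = 0.5657·(-3) + (-0.4243)·(-1) + 0.0000·(-2) + 0.5657·(-1) + (-0.4243)·2 = -2.6870; e_2·w_3 = (-0.2275)·(-3) + 0.0414·(-1) + 0.6892·(-2) + (-0.2275)·(-1) + (-0.6479)·2 = -1.8058.
u_3 = w_3 + 2.6870·e_1 + 1.8058·e_2 = (-1.8907, -2.0653, -0.7553, 0.1093, -0.3100).
‖u_3‖ = 2.9187, so e_3 = (-0.6478, -0.7076, -0.2588, 0.0374, -0.1062).
e_1·w_4 = 0.5657·3 + (-0.4243)·(-2) + 0.0000·4 + 0.5657·2 + (-0.4243)·0 = 3.6770; e_2·w_4 = (-0.2275)·3 + 0.0414·(-2) + 0.6892·4 + (-0.2275)·2 + (-0.6479)·0 = 1.5370; e_3·w_4 = (-0.6478)·3 + (-0.7076)·(-2) + (-0.2588)·4 + 0.0374·2 + (-0.1062)·0 = -1.4885.
u_4 = w_4 − 3.6770·e_1 − 1.5370·e_2 + 1.4885·e_3 = (0.3054, -1.5568, 2.5554, 0.3253, 2.3977).
‖u_4‖ = 3.8603, so e_4 = (0.0791, -0.4033, 0.6620, 0.0843, 0.6211).
Qᵀb = (6.2225, 0.0827, -1.4152, -0.8066).
Back-substitute: x_4 = -0.8066/3.8603 = -0.2089.
x_3 = (-1.4152 + 1.4885·(-0.2089))/2.9187 = -0.5914.
x_2 = (0.0827 + 1.8058·(-0.5914) − 1.5370·(-0.2089))/5.8034 = -0.1144.
x_1 = (6.2225 − 0.5657·(-0.1144) + 2.6870·(-0.5914) − 3.6770·(-0.2089))/7.0711 = 0.7731.

x = (0.7731, -0.1144, -0.5914, -0.2089)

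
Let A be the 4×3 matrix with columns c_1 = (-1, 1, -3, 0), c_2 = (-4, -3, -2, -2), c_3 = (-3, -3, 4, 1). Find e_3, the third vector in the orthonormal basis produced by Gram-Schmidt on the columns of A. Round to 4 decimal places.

e_3 = (-0.6071, 0.1490, 0.2520, 0.7387)

c_1 = (-1, 1, -3, 0); ‖c_1‖ = 3.3166, so e_1 = (-0.3015, 0.3015, -0.9045, 0.0000).
e_1·c_2 = (-0.3015)·(-4) + 0.3015·(-3) + (-0.9045)·(-2) + 0.0000·(-2) = 2.1106.
u_2 = c_2 − 2.1106·e_1 = (-3.3636, -3.6364, -0.0909, -2.0000).
‖u_2‖ = 5.3428, so e_2 = (-0.6296, -0.6806, -0.0170, -0.3743).
e_1·c_3 = (-0.3015)·(-3) + 0.3015·(-3) + (-0.9045)·4 + 0.0000·1 = -3.6181; e_2·c_3 = (-0.6296)·(-3) + (-0.6806)·(-3) + (-0.0170)·4 + (-0.3743)·1 = 3.4881.
u_3 = c_3 + 3.6181·e_1 − 3.4881·e_2 = (-1.8949, 0.4650, 0.7866, 2.3057).
‖u_3‖ = 3.1212, so e_3 = (-0.6071, 0.1490, 0.2520, 0.7387).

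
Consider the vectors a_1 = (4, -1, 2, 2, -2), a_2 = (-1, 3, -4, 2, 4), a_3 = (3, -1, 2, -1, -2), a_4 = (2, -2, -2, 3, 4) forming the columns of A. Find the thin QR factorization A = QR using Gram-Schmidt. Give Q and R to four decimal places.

e_1 = a_1/‖a_1‖ = (4, -1, 2, 2, -2)/5.3852 = (0.7428, -0.1857, 0.3714, 0.3714, -0.3714).
r_{12} = e_1·a_2 = -3.5282.
u_2 = a_2 + 3.5282·e_1 = (1.6207, 2.3448, -2.6897, 3.3103, 2.6897).
‖u_2‖ = 5.7924, so e_2 = (0.2798, 0.4048, -0.4643, 0.5715, 0.4643).
r_{13} = e_1·a_3 = 3.5282; r_{23} = e_2·a_3 = -1.9943.
u_3 = a_3 − 3.5282·e_1 + 1.9943·e_2 = (0.9373, 0.4625, -0.2364, -1.1706, 0.2364).
‖u_3‖ = 1.6045, so e_3 = (0.5842, 0.2882, -0.1473, -0.7296, 0.1473).
r_{14} = e_1·a_4 = 0.7428; r_{24} = e_2·a_4 = 4.2505; r_{34} = e_3·a_4 = -0.7129.
u_4 = a_4 − 0.7428·e_1 − 4.2505·e_2 + 0.7129·e_3 = (0.6754, -3.3772, -0.4072, -0.2251, 2.4072).
‖u_4‖ = 4.2277, so e_4 = (0.1598, -0.7988, -0.0963, -0.0533, 0.5694).

Q = [[0.7428, 0.2798, 0.5842, 0.1598], [-0.1857, 0.4048, 0.2882, -0.7988], [0.3714, -0.4643, -0.1473, -0.0963], [0.3714, 0.5715, -0.7296, -0.0533], [-0.3714, 0.4643, 0.1473, 0.5694]], R = [[5.3852, -3.5282, 3.5282, 0.7428], [0.0000, 5.7924, -1.9943, 4.2505], [0.0000, 0.0000, 1.6045, -0.7129], [0.0000, 0.0000, 0.0000, 4.2277]]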